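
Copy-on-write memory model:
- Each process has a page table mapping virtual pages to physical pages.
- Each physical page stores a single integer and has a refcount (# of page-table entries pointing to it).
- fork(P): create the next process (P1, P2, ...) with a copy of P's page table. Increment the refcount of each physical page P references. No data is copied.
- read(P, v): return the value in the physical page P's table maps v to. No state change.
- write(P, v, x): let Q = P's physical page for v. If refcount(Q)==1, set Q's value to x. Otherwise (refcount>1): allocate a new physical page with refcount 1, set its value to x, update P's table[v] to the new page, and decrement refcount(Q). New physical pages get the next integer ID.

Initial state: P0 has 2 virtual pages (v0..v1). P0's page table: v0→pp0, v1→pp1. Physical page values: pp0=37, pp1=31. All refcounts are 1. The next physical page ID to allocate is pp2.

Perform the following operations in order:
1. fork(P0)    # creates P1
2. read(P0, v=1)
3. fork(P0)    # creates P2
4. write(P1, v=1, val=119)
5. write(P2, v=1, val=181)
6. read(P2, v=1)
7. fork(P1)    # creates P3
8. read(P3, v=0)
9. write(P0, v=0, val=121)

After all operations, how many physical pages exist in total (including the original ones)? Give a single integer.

Answer: 5

Derivation:
Op 1: fork(P0) -> P1. 2 ppages; refcounts: pp0:2 pp1:2
Op 2: read(P0, v1) -> 31. No state change.
Op 3: fork(P0) -> P2. 2 ppages; refcounts: pp0:3 pp1:3
Op 4: write(P1, v1, 119). refcount(pp1)=3>1 -> COPY to pp2. 3 ppages; refcounts: pp0:3 pp1:2 pp2:1
Op 5: write(P2, v1, 181). refcount(pp1)=2>1 -> COPY to pp3. 4 ppages; refcounts: pp0:3 pp1:1 pp2:1 pp3:1
Op 6: read(P2, v1) -> 181. No state change.
Op 7: fork(P1) -> P3. 4 ppages; refcounts: pp0:4 pp1:1 pp2:2 pp3:1
Op 8: read(P3, v0) -> 37. No state change.
Op 9: write(P0, v0, 121). refcount(pp0)=4>1 -> COPY to pp4. 5 ppages; refcounts: pp0:3 pp1:1 pp2:2 pp3:1 pp4:1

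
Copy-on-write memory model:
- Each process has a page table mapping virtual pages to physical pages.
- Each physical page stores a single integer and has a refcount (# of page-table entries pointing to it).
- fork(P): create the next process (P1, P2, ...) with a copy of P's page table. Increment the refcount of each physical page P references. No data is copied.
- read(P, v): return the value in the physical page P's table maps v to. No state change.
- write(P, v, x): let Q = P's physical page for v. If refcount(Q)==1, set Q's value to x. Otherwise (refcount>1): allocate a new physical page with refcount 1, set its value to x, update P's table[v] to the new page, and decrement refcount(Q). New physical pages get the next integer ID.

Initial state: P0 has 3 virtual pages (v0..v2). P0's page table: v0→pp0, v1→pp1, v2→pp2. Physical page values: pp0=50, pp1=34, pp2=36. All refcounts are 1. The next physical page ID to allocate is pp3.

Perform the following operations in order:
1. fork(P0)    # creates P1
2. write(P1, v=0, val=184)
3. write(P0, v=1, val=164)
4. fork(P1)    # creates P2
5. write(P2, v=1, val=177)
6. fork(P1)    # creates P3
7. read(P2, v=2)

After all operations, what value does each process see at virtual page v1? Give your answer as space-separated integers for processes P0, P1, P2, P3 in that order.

Answer: 164 34 177 34

Derivation:
Op 1: fork(P0) -> P1. 3 ppages; refcounts: pp0:2 pp1:2 pp2:2
Op 2: write(P1, v0, 184). refcount(pp0)=2>1 -> COPY to pp3. 4 ppages; refcounts: pp0:1 pp1:2 pp2:2 pp3:1
Op 3: write(P0, v1, 164). refcount(pp1)=2>1 -> COPY to pp4. 5 ppages; refcounts: pp0:1 pp1:1 pp2:2 pp3:1 pp4:1
Op 4: fork(P1) -> P2. 5 ppages; refcounts: pp0:1 pp1:2 pp2:3 pp3:2 pp4:1
Op 5: write(P2, v1, 177). refcount(pp1)=2>1 -> COPY to pp5. 6 ppages; refcounts: pp0:1 pp1:1 pp2:3 pp3:2 pp4:1 pp5:1
Op 6: fork(P1) -> P3. 6 ppages; refcounts: pp0:1 pp1:2 pp2:4 pp3:3 pp4:1 pp5:1
Op 7: read(P2, v2) -> 36. No state change.
P0: v1 -> pp4 = 164
P1: v1 -> pp1 = 34
P2: v1 -> pp5 = 177
P3: v1 -> pp1 = 34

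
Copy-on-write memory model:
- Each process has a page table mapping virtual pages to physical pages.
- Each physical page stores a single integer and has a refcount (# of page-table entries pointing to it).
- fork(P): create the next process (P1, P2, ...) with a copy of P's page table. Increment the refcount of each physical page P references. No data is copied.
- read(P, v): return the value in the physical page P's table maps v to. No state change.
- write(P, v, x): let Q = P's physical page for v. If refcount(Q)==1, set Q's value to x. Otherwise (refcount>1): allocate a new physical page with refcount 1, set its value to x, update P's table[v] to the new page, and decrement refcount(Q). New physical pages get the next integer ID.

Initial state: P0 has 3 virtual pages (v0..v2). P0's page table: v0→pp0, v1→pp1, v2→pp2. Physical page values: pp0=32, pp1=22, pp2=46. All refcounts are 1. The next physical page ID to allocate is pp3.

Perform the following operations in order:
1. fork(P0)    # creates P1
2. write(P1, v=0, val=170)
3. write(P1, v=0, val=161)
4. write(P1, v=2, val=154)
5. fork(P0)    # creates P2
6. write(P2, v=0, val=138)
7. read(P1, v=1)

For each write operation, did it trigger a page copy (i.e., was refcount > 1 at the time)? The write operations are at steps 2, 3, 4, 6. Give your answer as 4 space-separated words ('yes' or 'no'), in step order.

Op 1: fork(P0) -> P1. 3 ppages; refcounts: pp0:2 pp1:2 pp2:2
Op 2: write(P1, v0, 170). refcount(pp0)=2>1 -> COPY to pp3. 4 ppages; refcounts: pp0:1 pp1:2 pp2:2 pp3:1
Op 3: write(P1, v0, 161). refcount(pp3)=1 -> write in place. 4 ppages; refcounts: pp0:1 pp1:2 pp2:2 pp3:1
Op 4: write(P1, v2, 154). refcount(pp2)=2>1 -> COPY to pp4. 5 ppages; refcounts: pp0:1 pp1:2 pp2:1 pp3:1 pp4:1
Op 5: fork(P0) -> P2. 5 ppages; refcounts: pp0:2 pp1:3 pp2:2 pp3:1 pp4:1
Op 6: write(P2, v0, 138). refcount(pp0)=2>1 -> COPY to pp5. 6 ppages; refcounts: pp0:1 pp1:3 pp2:2 pp3:1 pp4:1 pp5:1
Op 7: read(P1, v1) -> 22. No state change.

yes no yes yes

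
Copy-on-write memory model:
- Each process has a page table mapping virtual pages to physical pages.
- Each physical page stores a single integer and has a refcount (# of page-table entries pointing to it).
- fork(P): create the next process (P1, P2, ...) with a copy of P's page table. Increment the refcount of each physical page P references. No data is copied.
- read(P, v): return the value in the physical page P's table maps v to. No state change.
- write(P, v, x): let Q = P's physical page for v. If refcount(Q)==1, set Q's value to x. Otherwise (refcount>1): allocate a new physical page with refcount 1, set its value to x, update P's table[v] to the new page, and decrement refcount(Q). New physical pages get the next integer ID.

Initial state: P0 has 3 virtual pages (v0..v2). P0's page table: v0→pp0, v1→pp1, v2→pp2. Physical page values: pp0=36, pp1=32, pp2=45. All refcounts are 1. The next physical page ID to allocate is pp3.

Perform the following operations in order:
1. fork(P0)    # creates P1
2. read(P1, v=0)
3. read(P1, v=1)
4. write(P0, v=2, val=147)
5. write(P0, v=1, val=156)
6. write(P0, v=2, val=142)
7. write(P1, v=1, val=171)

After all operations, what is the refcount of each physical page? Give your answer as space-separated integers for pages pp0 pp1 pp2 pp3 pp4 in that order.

Answer: 2 1 1 1 1

Derivation:
Op 1: fork(P0) -> P1. 3 ppages; refcounts: pp0:2 pp1:2 pp2:2
Op 2: read(P1, v0) -> 36. No state change.
Op 3: read(P1, v1) -> 32. No state change.
Op 4: write(P0, v2, 147). refcount(pp2)=2>1 -> COPY to pp3. 4 ppages; refcounts: pp0:2 pp1:2 pp2:1 pp3:1
Op 5: write(P0, v1, 156). refcount(pp1)=2>1 -> COPY to pp4. 5 ppages; refcounts: pp0:2 pp1:1 pp2:1 pp3:1 pp4:1
Op 6: write(P0, v2, 142). refcount(pp3)=1 -> write in place. 5 ppages; refcounts: pp0:2 pp1:1 pp2:1 pp3:1 pp4:1
Op 7: write(P1, v1, 171). refcount(pp1)=1 -> write in place. 5 ppages; refcounts: pp0:2 pp1:1 pp2:1 pp3:1 pp4:1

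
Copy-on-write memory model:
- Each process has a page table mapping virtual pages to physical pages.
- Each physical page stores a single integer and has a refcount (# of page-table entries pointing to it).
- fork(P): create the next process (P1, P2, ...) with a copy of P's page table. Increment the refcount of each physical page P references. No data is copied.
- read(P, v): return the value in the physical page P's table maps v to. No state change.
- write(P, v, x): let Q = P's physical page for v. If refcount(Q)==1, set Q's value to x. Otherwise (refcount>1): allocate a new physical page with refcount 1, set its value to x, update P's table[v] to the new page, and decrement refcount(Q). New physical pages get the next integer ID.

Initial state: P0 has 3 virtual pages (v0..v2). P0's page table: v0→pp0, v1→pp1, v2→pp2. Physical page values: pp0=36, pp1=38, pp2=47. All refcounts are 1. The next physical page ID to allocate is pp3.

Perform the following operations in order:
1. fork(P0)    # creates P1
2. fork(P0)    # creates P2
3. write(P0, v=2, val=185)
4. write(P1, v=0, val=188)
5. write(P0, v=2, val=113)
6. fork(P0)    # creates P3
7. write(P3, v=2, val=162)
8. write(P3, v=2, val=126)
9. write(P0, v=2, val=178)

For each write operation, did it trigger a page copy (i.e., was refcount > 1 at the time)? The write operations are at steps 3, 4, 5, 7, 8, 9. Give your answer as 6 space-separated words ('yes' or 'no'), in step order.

Op 1: fork(P0) -> P1. 3 ppages; refcounts: pp0:2 pp1:2 pp2:2
Op 2: fork(P0) -> P2. 3 ppages; refcounts: pp0:3 pp1:3 pp2:3
Op 3: write(P0, v2, 185). refcount(pp2)=3>1 -> COPY to pp3. 4 ppages; refcounts: pp0:3 pp1:3 pp2:2 pp3:1
Op 4: write(P1, v0, 188). refcount(pp0)=3>1 -> COPY to pp4. 5 ppages; refcounts: pp0:2 pp1:3 pp2:2 pp3:1 pp4:1
Op 5: write(P0, v2, 113). refcount(pp3)=1 -> write in place. 5 ppages; refcounts: pp0:2 pp1:3 pp2:2 pp3:1 pp4:1
Op 6: fork(P0) -> P3. 5 ppages; refcounts: pp0:3 pp1:4 pp2:2 pp3:2 pp4:1
Op 7: write(P3, v2, 162). refcount(pp3)=2>1 -> COPY to pp5. 6 ppages; refcounts: pp0:3 pp1:4 pp2:2 pp3:1 pp4:1 pp5:1
Op 8: write(P3, v2, 126). refcount(pp5)=1 -> write in place. 6 ppages; refcounts: pp0:3 pp1:4 pp2:2 pp3:1 pp4:1 pp5:1
Op 9: write(P0, v2, 178). refcount(pp3)=1 -> write in place. 6 ppages; refcounts: pp0:3 pp1:4 pp2:2 pp3:1 pp4:1 pp5:1

yes yes no yes no no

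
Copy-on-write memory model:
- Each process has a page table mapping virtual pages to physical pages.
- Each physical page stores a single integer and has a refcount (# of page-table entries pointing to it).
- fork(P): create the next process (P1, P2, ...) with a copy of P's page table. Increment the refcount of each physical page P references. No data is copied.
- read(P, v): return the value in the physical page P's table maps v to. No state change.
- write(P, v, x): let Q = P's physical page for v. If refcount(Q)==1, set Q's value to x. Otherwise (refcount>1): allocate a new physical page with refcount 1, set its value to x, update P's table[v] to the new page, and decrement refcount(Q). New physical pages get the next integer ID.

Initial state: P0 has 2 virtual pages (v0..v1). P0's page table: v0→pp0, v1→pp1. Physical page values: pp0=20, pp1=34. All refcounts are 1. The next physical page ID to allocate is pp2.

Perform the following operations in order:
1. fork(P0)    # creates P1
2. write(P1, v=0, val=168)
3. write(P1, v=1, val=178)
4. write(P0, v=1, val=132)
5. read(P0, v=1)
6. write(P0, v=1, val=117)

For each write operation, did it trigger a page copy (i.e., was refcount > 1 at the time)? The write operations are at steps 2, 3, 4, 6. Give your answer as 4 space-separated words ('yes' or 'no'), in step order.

Op 1: fork(P0) -> P1. 2 ppages; refcounts: pp0:2 pp1:2
Op 2: write(P1, v0, 168). refcount(pp0)=2>1 -> COPY to pp2. 3 ppages; refcounts: pp0:1 pp1:2 pp2:1
Op 3: write(P1, v1, 178). refcount(pp1)=2>1 -> COPY to pp3. 4 ppages; refcounts: pp0:1 pp1:1 pp2:1 pp3:1
Op 4: write(P0, v1, 132). refcount(pp1)=1 -> write in place. 4 ppages; refcounts: pp0:1 pp1:1 pp2:1 pp3:1
Op 5: read(P0, v1) -> 132. No state change.
Op 6: write(P0, v1, 117). refcount(pp1)=1 -> write in place. 4 ppages; refcounts: pp0:1 pp1:1 pp2:1 pp3:1

yes yes no no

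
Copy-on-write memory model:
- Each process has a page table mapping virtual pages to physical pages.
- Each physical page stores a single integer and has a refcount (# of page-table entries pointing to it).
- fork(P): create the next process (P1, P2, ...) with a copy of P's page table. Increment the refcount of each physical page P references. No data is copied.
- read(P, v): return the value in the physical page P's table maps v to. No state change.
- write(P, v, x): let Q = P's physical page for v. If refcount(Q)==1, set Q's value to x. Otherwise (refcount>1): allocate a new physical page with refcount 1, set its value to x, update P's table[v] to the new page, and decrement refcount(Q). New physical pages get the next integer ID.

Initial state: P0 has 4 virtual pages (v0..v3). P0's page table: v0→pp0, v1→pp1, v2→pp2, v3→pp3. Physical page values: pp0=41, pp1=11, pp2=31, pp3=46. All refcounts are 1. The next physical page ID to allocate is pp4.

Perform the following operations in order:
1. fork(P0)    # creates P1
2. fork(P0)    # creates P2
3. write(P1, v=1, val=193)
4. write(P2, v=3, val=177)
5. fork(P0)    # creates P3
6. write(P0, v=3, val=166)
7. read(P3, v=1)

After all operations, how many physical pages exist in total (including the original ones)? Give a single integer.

Answer: 7

Derivation:
Op 1: fork(P0) -> P1. 4 ppages; refcounts: pp0:2 pp1:2 pp2:2 pp3:2
Op 2: fork(P0) -> P2. 4 ppages; refcounts: pp0:3 pp1:3 pp2:3 pp3:3
Op 3: write(P1, v1, 193). refcount(pp1)=3>1 -> COPY to pp4. 5 ppages; refcounts: pp0:3 pp1:2 pp2:3 pp3:3 pp4:1
Op 4: write(P2, v3, 177). refcount(pp3)=3>1 -> COPY to pp5. 6 ppages; refcounts: pp0:3 pp1:2 pp2:3 pp3:2 pp4:1 pp5:1
Op 5: fork(P0) -> P3. 6 ppages; refcounts: pp0:4 pp1:3 pp2:4 pp3:3 pp4:1 pp5:1
Op 6: write(P0, v3, 166). refcount(pp3)=3>1 -> COPY to pp6. 7 ppages; refcounts: pp0:4 pp1:3 pp2:4 pp3:2 pp4:1 pp5:1 pp6:1
Op 7: read(P3, v1) -> 11. No state change.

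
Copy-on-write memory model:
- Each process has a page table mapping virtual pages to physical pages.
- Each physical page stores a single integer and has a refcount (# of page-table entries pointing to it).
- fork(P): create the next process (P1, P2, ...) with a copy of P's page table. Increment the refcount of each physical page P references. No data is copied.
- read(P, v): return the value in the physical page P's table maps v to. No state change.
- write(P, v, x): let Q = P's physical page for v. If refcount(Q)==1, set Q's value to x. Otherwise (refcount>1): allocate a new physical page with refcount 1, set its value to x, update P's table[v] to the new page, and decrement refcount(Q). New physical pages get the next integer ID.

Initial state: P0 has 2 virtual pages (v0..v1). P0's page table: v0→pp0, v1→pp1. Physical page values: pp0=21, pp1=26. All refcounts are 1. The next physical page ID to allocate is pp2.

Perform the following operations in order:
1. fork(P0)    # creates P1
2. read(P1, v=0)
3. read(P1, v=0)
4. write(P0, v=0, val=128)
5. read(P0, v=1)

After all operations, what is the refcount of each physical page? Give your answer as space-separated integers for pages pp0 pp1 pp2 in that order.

Answer: 1 2 1

Derivation:
Op 1: fork(P0) -> P1. 2 ppages; refcounts: pp0:2 pp1:2
Op 2: read(P1, v0) -> 21. No state change.
Op 3: read(P1, v0) -> 21. No state change.
Op 4: write(P0, v0, 128). refcount(pp0)=2>1 -> COPY to pp2. 3 ppages; refcounts: pp0:1 pp1:2 pp2:1
Op 5: read(P0, v1) -> 26. No state change.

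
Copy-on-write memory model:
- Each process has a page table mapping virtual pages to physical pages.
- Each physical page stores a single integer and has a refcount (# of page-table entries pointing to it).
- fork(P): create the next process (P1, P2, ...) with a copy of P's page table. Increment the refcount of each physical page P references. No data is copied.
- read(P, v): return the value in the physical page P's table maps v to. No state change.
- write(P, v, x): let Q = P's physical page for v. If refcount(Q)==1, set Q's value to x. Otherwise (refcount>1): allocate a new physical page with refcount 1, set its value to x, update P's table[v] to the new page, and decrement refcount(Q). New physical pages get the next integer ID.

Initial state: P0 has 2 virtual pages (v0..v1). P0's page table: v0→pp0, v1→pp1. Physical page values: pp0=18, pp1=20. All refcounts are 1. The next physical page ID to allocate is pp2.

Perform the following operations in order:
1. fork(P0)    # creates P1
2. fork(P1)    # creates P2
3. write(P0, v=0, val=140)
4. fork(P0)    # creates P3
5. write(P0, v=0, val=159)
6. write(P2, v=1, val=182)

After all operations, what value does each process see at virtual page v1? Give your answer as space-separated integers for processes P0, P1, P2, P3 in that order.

Answer: 20 20 182 20

Derivation:
Op 1: fork(P0) -> P1. 2 ppages; refcounts: pp0:2 pp1:2
Op 2: fork(P1) -> P2. 2 ppages; refcounts: pp0:3 pp1:3
Op 3: write(P0, v0, 140). refcount(pp0)=3>1 -> COPY to pp2. 3 ppages; refcounts: pp0:2 pp1:3 pp2:1
Op 4: fork(P0) -> P3. 3 ppages; refcounts: pp0:2 pp1:4 pp2:2
Op 5: write(P0, v0, 159). refcount(pp2)=2>1 -> COPY to pp3. 4 ppages; refcounts: pp0:2 pp1:4 pp2:1 pp3:1
Op 6: write(P2, v1, 182). refcount(pp1)=4>1 -> COPY to pp4. 5 ppages; refcounts: pp0:2 pp1:3 pp2:1 pp3:1 pp4:1
P0: v1 -> pp1 = 20
P1: v1 -> pp1 = 20
P2: v1 -> pp4 = 182
P3: v1 -> pp1 = 20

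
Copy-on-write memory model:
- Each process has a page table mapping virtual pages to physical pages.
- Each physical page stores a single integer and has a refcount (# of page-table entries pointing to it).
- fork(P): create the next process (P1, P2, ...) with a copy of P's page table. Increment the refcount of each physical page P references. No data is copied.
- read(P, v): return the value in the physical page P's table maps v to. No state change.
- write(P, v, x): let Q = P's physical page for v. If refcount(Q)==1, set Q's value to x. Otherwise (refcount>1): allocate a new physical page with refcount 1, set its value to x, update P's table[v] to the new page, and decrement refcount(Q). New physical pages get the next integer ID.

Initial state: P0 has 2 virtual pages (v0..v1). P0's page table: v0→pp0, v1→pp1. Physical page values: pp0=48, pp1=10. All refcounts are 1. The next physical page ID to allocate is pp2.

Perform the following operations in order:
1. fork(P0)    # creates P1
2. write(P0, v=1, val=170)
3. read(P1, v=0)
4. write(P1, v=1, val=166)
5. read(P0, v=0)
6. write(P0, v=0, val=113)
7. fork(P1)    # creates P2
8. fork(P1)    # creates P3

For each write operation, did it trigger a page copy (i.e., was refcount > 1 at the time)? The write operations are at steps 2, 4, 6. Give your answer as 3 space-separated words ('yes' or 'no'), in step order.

Op 1: fork(P0) -> P1. 2 ppages; refcounts: pp0:2 pp1:2
Op 2: write(P0, v1, 170). refcount(pp1)=2>1 -> COPY to pp2. 3 ppages; refcounts: pp0:2 pp1:1 pp2:1
Op 3: read(P1, v0) -> 48. No state change.
Op 4: write(P1, v1, 166). refcount(pp1)=1 -> write in place. 3 ppages; refcounts: pp0:2 pp1:1 pp2:1
Op 5: read(P0, v0) -> 48. No state change.
Op 6: write(P0, v0, 113). refcount(pp0)=2>1 -> COPY to pp3. 4 ppages; refcounts: pp0:1 pp1:1 pp2:1 pp3:1
Op 7: fork(P1) -> P2. 4 ppages; refcounts: pp0:2 pp1:2 pp2:1 pp3:1
Op 8: fork(P1) -> P3. 4 ppages; refcounts: pp0:3 pp1:3 pp2:1 pp3:1

yes no yes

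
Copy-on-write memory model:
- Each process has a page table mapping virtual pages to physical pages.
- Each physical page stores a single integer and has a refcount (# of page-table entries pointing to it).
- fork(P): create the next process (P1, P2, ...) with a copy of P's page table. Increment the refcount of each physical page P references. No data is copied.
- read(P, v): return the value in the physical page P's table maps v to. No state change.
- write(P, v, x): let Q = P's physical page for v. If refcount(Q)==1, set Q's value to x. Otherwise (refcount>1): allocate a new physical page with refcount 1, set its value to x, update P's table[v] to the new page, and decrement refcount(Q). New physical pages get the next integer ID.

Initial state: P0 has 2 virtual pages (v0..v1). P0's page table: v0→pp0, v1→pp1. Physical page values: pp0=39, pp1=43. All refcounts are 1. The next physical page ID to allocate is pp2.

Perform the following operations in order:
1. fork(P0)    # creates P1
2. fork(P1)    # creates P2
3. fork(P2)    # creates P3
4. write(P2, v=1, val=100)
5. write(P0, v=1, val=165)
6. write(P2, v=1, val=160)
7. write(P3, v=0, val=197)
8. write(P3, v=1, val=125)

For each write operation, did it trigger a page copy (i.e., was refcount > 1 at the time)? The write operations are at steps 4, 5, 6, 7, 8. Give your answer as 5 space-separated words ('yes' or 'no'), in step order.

Op 1: fork(P0) -> P1. 2 ppages; refcounts: pp0:2 pp1:2
Op 2: fork(P1) -> P2. 2 ppages; refcounts: pp0:3 pp1:3
Op 3: fork(P2) -> P3. 2 ppages; refcounts: pp0:4 pp1:4
Op 4: write(P2, v1, 100). refcount(pp1)=4>1 -> COPY to pp2. 3 ppages; refcounts: pp0:4 pp1:3 pp2:1
Op 5: write(P0, v1, 165). refcount(pp1)=3>1 -> COPY to pp3. 4 ppages; refcounts: pp0:4 pp1:2 pp2:1 pp3:1
Op 6: write(P2, v1, 160). refcount(pp2)=1 -> write in place. 4 ppages; refcounts: pp0:4 pp1:2 pp2:1 pp3:1
Op 7: write(P3, v0, 197). refcount(pp0)=4>1 -> COPY to pp4. 5 ppages; refcounts: pp0:3 pp1:2 pp2:1 pp3:1 pp4:1
Op 8: write(P3, v1, 125). refcount(pp1)=2>1 -> COPY to pp5. 6 ppages; refcounts: pp0:3 pp1:1 pp2:1 pp3:1 pp4:1 pp5:1

yes yes no yes yes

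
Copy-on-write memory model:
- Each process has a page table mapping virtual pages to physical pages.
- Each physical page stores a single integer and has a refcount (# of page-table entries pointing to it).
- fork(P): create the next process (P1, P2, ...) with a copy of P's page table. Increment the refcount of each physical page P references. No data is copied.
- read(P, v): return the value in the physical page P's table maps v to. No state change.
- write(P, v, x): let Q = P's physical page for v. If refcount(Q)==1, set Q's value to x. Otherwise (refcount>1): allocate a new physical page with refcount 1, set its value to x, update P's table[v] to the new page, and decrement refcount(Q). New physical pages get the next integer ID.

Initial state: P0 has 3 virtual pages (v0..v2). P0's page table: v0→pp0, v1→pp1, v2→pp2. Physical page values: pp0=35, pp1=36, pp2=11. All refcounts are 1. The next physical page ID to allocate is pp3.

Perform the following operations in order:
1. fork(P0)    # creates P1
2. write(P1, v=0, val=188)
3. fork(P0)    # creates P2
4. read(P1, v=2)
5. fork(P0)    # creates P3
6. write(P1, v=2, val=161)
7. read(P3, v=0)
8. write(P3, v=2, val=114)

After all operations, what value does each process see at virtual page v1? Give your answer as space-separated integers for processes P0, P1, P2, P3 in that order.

Answer: 36 36 36 36

Derivation:
Op 1: fork(P0) -> P1. 3 ppages; refcounts: pp0:2 pp1:2 pp2:2
Op 2: write(P1, v0, 188). refcount(pp0)=2>1 -> COPY to pp3. 4 ppages; refcounts: pp0:1 pp1:2 pp2:2 pp3:1
Op 3: fork(P0) -> P2. 4 ppages; refcounts: pp0:2 pp1:3 pp2:3 pp3:1
Op 4: read(P1, v2) -> 11. No state change.
Op 5: fork(P0) -> P3. 4 ppages; refcounts: pp0:3 pp1:4 pp2:4 pp3:1
Op 6: write(P1, v2, 161). refcount(pp2)=4>1 -> COPY to pp4. 5 ppages; refcounts: pp0:3 pp1:4 pp2:3 pp3:1 pp4:1
Op 7: read(P3, v0) -> 35. No state change.
Op 8: write(P3, v2, 114). refcount(pp2)=3>1 -> COPY to pp5. 6 ppages; refcounts: pp0:3 pp1:4 pp2:2 pp3:1 pp4:1 pp5:1
P0: v1 -> pp1 = 36
P1: v1 -> pp1 = 36
P2: v1 -> pp1 = 36
P3: v1 -> pp1 = 36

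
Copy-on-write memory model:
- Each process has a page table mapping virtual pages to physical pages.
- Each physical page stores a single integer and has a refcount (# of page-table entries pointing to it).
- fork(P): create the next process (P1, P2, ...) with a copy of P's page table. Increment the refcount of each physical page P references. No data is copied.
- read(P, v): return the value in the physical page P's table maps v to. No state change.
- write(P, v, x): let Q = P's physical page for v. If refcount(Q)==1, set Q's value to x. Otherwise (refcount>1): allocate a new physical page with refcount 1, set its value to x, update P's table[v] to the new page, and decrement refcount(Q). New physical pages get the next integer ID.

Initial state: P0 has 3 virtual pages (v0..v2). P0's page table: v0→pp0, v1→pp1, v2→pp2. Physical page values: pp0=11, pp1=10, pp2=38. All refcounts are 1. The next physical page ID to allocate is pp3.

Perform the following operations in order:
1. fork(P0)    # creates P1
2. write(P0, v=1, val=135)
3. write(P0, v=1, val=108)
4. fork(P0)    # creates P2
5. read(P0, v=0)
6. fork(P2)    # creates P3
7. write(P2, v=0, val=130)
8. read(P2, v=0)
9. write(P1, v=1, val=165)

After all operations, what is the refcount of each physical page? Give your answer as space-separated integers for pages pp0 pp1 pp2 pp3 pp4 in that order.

Op 1: fork(P0) -> P1. 3 ppages; refcounts: pp0:2 pp1:2 pp2:2
Op 2: write(P0, v1, 135). refcount(pp1)=2>1 -> COPY to pp3. 4 ppages; refcounts: pp0:2 pp1:1 pp2:2 pp3:1
Op 3: write(P0, v1, 108). refcount(pp3)=1 -> write in place. 4 ppages; refcounts: pp0:2 pp1:1 pp2:2 pp3:1
Op 4: fork(P0) -> P2. 4 ppages; refcounts: pp0:3 pp1:1 pp2:3 pp3:2
Op 5: read(P0, v0) -> 11. No state change.
Op 6: fork(P2) -> P3. 4 ppages; refcounts: pp0:4 pp1:1 pp2:4 pp3:3
Op 7: write(P2, v0, 130). refcount(pp0)=4>1 -> COPY to pp4. 5 ppages; refcounts: pp0:3 pp1:1 pp2:4 pp3:3 pp4:1
Op 8: read(P2, v0) -> 130. No state change.
Op 9: write(P1, v1, 165). refcount(pp1)=1 -> write in place. 5 ppages; refcounts: pp0:3 pp1:1 pp2:4 pp3:3 pp4:1

Answer: 3 1 4 3 1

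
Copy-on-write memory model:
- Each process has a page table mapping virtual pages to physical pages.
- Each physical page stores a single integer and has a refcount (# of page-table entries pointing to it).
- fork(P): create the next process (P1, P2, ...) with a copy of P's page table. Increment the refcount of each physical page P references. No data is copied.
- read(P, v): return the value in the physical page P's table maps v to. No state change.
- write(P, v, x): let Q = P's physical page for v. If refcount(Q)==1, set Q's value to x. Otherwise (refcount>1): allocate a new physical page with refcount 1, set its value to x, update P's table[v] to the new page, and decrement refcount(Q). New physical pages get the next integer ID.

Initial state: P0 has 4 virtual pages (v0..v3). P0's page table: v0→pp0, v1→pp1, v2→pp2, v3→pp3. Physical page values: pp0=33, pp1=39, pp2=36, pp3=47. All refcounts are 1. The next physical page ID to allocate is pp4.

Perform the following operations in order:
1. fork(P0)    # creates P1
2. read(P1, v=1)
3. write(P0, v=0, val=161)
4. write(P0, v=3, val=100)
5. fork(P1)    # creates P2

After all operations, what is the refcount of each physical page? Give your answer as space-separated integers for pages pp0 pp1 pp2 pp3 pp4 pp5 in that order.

Answer: 2 3 3 2 1 1

Derivation:
Op 1: fork(P0) -> P1. 4 ppages; refcounts: pp0:2 pp1:2 pp2:2 pp3:2
Op 2: read(P1, v1) -> 39. No state change.
Op 3: write(P0, v0, 161). refcount(pp0)=2>1 -> COPY to pp4. 5 ppages; refcounts: pp0:1 pp1:2 pp2:2 pp3:2 pp4:1
Op 4: write(P0, v3, 100). refcount(pp3)=2>1 -> COPY to pp5. 6 ppages; refcounts: pp0:1 pp1:2 pp2:2 pp3:1 pp4:1 pp5:1
Op 5: fork(P1) -> P2. 6 ppages; refcounts: pp0:2 pp1:3 pp2:3 pp3:2 pp4:1 pp5:1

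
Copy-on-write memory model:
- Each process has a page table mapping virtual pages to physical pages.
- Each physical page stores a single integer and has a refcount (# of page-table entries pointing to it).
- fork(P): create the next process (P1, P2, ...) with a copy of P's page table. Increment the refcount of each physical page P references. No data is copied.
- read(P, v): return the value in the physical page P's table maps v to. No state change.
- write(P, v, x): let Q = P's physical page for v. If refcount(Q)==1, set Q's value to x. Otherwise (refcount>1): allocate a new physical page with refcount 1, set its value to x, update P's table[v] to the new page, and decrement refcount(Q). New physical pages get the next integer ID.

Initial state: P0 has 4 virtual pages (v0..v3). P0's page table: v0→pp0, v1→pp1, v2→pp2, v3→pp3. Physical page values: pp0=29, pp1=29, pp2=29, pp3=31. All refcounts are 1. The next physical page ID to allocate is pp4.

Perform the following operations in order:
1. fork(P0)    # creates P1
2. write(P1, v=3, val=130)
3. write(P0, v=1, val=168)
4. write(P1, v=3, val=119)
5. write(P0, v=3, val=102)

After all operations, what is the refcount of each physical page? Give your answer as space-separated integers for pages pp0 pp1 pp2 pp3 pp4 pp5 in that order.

Op 1: fork(P0) -> P1. 4 ppages; refcounts: pp0:2 pp1:2 pp2:2 pp3:2
Op 2: write(P1, v3, 130). refcount(pp3)=2>1 -> COPY to pp4. 5 ppages; refcounts: pp0:2 pp1:2 pp2:2 pp3:1 pp4:1
Op 3: write(P0, v1, 168). refcount(pp1)=2>1 -> COPY to pp5. 6 ppages; refcounts: pp0:2 pp1:1 pp2:2 pp3:1 pp4:1 pp5:1
Op 4: write(P1, v3, 119). refcount(pp4)=1 -> write in place. 6 ppages; refcounts: pp0:2 pp1:1 pp2:2 pp3:1 pp4:1 pp5:1
Op 5: write(P0, v3, 102). refcount(pp3)=1 -> write in place. 6 ppages; refcounts: pp0:2 pp1:1 pp2:2 pp3:1 pp4:1 pp5:1

Answer: 2 1 2 1 1 1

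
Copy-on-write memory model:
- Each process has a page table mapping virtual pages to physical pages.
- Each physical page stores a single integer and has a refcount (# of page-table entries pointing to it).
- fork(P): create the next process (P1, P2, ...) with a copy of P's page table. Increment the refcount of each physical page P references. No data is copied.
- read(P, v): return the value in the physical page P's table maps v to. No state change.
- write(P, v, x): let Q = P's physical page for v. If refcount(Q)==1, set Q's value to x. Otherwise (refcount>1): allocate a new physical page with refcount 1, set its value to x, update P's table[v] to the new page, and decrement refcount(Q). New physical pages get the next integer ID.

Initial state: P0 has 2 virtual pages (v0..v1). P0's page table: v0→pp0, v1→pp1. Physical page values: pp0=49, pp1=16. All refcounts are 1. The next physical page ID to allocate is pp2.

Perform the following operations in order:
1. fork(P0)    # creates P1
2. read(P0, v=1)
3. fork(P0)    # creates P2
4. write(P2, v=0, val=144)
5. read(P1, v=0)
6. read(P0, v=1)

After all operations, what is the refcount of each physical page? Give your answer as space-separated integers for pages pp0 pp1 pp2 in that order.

Op 1: fork(P0) -> P1. 2 ppages; refcounts: pp0:2 pp1:2
Op 2: read(P0, v1) -> 16. No state change.
Op 3: fork(P0) -> P2. 2 ppages; refcounts: pp0:3 pp1:3
Op 4: write(P2, v0, 144). refcount(pp0)=3>1 -> COPY to pp2. 3 ppages; refcounts: pp0:2 pp1:3 pp2:1
Op 5: read(P1, v0) -> 49. No state change.
Op 6: read(P0, v1) -> 16. No state change.

Answer: 2 3 1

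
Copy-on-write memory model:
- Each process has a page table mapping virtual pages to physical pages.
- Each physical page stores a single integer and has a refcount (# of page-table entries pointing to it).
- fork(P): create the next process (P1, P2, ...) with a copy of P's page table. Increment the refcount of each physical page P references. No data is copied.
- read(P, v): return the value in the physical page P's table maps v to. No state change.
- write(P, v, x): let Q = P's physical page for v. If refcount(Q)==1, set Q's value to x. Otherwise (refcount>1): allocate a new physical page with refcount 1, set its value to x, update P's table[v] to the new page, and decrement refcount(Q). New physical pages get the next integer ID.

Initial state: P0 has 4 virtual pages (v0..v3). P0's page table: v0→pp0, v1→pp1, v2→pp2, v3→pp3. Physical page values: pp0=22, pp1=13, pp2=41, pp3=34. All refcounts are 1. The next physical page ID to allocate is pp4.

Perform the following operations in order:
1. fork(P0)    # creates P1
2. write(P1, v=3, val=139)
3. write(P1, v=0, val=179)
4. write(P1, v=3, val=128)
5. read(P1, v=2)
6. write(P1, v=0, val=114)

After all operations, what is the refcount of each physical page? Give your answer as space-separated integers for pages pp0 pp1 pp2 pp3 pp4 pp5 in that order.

Op 1: fork(P0) -> P1. 4 ppages; refcounts: pp0:2 pp1:2 pp2:2 pp3:2
Op 2: write(P1, v3, 139). refcount(pp3)=2>1 -> COPY to pp4. 5 ppages; refcounts: pp0:2 pp1:2 pp2:2 pp3:1 pp4:1
Op 3: write(P1, v0, 179). refcount(pp0)=2>1 -> COPY to pp5. 6 ppages; refcounts: pp0:1 pp1:2 pp2:2 pp3:1 pp4:1 pp5:1
Op 4: write(P1, v3, 128). refcount(pp4)=1 -> write in place. 6 ppages; refcounts: pp0:1 pp1:2 pp2:2 pp3:1 pp4:1 pp5:1
Op 5: read(P1, v2) -> 41. No state change.
Op 6: write(P1, v0, 114). refcount(pp5)=1 -> write in place. 6 ppages; refcounts: pp0:1 pp1:2 pp2:2 pp3:1 pp4:1 pp5:1

Answer: 1 2 2 1 1 1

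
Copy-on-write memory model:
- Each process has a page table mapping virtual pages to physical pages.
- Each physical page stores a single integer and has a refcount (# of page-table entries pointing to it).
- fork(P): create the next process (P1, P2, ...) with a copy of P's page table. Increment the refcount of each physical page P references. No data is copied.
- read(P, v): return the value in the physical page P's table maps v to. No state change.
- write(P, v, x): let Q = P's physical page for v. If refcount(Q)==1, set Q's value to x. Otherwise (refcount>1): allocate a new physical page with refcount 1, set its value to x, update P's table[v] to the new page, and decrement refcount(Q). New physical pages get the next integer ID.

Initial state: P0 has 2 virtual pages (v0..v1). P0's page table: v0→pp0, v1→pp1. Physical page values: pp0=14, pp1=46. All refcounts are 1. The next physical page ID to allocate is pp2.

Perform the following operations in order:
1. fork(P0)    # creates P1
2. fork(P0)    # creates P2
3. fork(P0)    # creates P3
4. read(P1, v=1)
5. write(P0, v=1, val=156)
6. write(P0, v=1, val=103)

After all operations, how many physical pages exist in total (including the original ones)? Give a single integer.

Answer: 3

Derivation:
Op 1: fork(P0) -> P1. 2 ppages; refcounts: pp0:2 pp1:2
Op 2: fork(P0) -> P2. 2 ppages; refcounts: pp0:3 pp1:3
Op 3: fork(P0) -> P3. 2 ppages; refcounts: pp0:4 pp1:4
Op 4: read(P1, v1) -> 46. No state change.
Op 5: write(P0, v1, 156). refcount(pp1)=4>1 -> COPY to pp2. 3 ppages; refcounts: pp0:4 pp1:3 pp2:1
Op 6: write(P0, v1, 103). refcount(pp2)=1 -> write in place. 3 ppages; refcounts: pp0:4 pp1:3 pp2:1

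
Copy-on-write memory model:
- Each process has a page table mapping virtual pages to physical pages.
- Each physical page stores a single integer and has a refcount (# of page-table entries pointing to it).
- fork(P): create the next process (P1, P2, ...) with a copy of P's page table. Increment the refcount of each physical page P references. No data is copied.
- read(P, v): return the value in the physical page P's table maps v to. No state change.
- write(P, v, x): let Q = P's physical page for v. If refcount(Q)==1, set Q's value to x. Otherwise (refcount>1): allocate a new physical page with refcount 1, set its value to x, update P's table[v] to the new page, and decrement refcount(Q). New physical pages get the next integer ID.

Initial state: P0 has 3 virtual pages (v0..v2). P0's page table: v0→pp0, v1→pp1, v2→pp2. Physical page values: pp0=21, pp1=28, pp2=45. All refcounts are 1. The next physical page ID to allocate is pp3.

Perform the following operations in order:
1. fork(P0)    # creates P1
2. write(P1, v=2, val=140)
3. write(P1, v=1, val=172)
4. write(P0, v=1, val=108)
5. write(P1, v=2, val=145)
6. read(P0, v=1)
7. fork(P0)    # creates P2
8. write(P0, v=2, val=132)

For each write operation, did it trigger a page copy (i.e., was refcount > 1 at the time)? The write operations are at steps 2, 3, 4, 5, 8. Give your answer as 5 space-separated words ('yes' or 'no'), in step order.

Op 1: fork(P0) -> P1. 3 ppages; refcounts: pp0:2 pp1:2 pp2:2
Op 2: write(P1, v2, 140). refcount(pp2)=2>1 -> COPY to pp3. 4 ppages; refcounts: pp0:2 pp1:2 pp2:1 pp3:1
Op 3: write(P1, v1, 172). refcount(pp1)=2>1 -> COPY to pp4. 5 ppages; refcounts: pp0:2 pp1:1 pp2:1 pp3:1 pp4:1
Op 4: write(P0, v1, 108). refcount(pp1)=1 -> write in place. 5 ppages; refcounts: pp0:2 pp1:1 pp2:1 pp3:1 pp4:1
Op 5: write(P1, v2, 145). refcount(pp3)=1 -> write in place. 5 ppages; refcounts: pp0:2 pp1:1 pp2:1 pp3:1 pp4:1
Op 6: read(P0, v1) -> 108. No state change.
Op 7: fork(P0) -> P2. 5 ppages; refcounts: pp0:3 pp1:2 pp2:2 pp3:1 pp4:1
Op 8: write(P0, v2, 132). refcount(pp2)=2>1 -> COPY to pp5. 6 ppages; refcounts: pp0:3 pp1:2 pp2:1 pp3:1 pp4:1 pp5:1

yes yes no no yes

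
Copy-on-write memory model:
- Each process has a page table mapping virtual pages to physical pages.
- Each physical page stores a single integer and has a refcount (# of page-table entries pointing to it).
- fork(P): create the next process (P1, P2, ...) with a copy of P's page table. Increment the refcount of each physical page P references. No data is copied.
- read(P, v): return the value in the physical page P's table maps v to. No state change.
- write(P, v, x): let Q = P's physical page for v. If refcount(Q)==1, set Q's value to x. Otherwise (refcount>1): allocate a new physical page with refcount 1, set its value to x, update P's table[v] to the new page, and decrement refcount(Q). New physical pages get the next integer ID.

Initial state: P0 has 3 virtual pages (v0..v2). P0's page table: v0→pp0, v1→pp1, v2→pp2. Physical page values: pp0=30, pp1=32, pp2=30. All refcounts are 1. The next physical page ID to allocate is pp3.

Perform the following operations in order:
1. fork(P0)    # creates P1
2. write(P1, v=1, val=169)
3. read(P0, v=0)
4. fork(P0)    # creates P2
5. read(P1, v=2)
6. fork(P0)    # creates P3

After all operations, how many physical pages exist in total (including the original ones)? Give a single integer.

Answer: 4

Derivation:
Op 1: fork(P0) -> P1. 3 ppages; refcounts: pp0:2 pp1:2 pp2:2
Op 2: write(P1, v1, 169). refcount(pp1)=2>1 -> COPY to pp3. 4 ppages; refcounts: pp0:2 pp1:1 pp2:2 pp3:1
Op 3: read(P0, v0) -> 30. No state change.
Op 4: fork(P0) -> P2. 4 ppages; refcounts: pp0:3 pp1:2 pp2:3 pp3:1
Op 5: read(P1, v2) -> 30. No state change.
Op 6: fork(P0) -> P3. 4 ppages; refcounts: pp0:4 pp1:3 pp2:4 pp3:1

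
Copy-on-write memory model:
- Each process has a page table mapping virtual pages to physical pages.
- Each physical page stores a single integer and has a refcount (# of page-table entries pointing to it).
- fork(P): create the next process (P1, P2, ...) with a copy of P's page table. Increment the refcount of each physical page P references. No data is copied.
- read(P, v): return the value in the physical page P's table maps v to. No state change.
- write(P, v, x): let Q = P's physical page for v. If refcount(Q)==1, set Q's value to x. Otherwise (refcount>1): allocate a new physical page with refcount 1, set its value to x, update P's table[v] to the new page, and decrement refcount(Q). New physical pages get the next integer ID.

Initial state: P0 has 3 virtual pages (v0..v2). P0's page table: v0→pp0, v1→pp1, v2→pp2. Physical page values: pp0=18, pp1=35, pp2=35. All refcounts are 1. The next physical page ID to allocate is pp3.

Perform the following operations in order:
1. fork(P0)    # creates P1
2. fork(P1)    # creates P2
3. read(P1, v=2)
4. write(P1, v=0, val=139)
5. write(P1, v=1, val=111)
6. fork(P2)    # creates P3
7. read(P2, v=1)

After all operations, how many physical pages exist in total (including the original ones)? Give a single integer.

Answer: 5

Derivation:
Op 1: fork(P0) -> P1. 3 ppages; refcounts: pp0:2 pp1:2 pp2:2
Op 2: fork(P1) -> P2. 3 ppages; refcounts: pp0:3 pp1:3 pp2:3
Op 3: read(P1, v2) -> 35. No state change.
Op 4: write(P1, v0, 139). refcount(pp0)=3>1 -> COPY to pp3. 4 ppages; refcounts: pp0:2 pp1:3 pp2:3 pp3:1
Op 5: write(P1, v1, 111). refcount(pp1)=3>1 -> COPY to pp4. 5 ppages; refcounts: pp0:2 pp1:2 pp2:3 pp3:1 pp4:1
Op 6: fork(P2) -> P3. 5 ppages; refcounts: pp0:3 pp1:3 pp2:4 pp3:1 pp4:1
Op 7: read(P2, v1) -> 35. No state change.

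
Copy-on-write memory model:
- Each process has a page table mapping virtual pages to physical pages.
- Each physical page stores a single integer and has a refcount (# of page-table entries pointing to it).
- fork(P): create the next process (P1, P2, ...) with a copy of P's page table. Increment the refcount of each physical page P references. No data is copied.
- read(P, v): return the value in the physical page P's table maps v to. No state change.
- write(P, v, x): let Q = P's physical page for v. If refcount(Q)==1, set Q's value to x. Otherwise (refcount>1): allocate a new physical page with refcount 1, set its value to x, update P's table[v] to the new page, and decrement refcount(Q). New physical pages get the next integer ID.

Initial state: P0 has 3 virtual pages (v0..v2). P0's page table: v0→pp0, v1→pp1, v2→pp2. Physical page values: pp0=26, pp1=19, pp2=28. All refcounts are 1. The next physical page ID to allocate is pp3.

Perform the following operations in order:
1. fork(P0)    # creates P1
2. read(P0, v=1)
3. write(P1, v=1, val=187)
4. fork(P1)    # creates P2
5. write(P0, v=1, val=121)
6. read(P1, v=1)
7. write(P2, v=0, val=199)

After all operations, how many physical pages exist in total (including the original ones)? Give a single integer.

Op 1: fork(P0) -> P1. 3 ppages; refcounts: pp0:2 pp1:2 pp2:2
Op 2: read(P0, v1) -> 19. No state change.
Op 3: write(P1, v1, 187). refcount(pp1)=2>1 -> COPY to pp3. 4 ppages; refcounts: pp0:2 pp1:1 pp2:2 pp3:1
Op 4: fork(P1) -> P2. 4 ppages; refcounts: pp0:3 pp1:1 pp2:3 pp3:2
Op 5: write(P0, v1, 121). refcount(pp1)=1 -> write in place. 4 ppages; refcounts: pp0:3 pp1:1 pp2:3 pp3:2
Op 6: read(P1, v1) -> 187. No state change.
Op 7: write(P2, v0, 199). refcount(pp0)=3>1 -> COPY to pp4. 5 ppages; refcounts: pp0:2 pp1:1 pp2:3 pp3:2 pp4:1

Answer: 5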